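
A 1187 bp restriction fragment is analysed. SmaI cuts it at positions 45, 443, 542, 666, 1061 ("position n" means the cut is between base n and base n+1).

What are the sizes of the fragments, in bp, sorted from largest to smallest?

Linear molecule, 5 cuts → 6 fragments:
  45 − 0 = 45 bp
  443 − 45 = 398 bp
  542 − 443 = 99 bp
  666 − 542 = 124 bp
  1061 − 666 = 395 bp
  1187 − 1061 = 126 bp
Sorted largest to smallest: 398, 395, 126, 124, 99, 45 bp.

398, 395, 126, 124, 99, 45 bp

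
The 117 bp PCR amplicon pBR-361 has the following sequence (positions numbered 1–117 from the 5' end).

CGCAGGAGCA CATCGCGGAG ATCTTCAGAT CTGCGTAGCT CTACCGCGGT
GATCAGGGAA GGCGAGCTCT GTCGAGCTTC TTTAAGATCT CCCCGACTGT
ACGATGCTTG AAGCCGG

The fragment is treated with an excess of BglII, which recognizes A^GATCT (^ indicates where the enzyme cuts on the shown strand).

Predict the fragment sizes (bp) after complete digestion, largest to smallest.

58, 32, 19, 8 bp

BglII sites (AGATCT) start at positions 19, 27, 85.
BglII cuts after the first base of each site, so after positions 19, 27, 85.
Linear molecule, 3 cuts → 4 fragments:
  1–19 → 19 bp
  20–27 → 8 bp
  28–85 → 58 bp
  86–117 → 32 bp
Sorted largest to smallest: 58, 32, 19, 8 bp.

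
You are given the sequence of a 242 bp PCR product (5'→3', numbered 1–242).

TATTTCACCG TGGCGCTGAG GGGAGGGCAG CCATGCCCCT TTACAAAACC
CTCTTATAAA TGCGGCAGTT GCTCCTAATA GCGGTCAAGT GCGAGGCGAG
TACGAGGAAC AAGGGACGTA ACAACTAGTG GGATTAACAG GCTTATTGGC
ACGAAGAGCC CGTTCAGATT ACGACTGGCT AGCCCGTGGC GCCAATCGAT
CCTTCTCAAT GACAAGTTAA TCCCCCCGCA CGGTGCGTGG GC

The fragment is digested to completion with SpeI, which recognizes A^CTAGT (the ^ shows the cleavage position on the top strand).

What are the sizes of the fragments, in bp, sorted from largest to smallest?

The SpeI site (ACTAGT) starts at position 124.
SpeI cuts after the first base of each site, so after position 124.
Linear molecule, 1 cut → 2 fragments:
  1–124 → 124 bp
  125–242 → 118 bp
Sorted largest to smallest: 124, 118 bp.

124, 118 bp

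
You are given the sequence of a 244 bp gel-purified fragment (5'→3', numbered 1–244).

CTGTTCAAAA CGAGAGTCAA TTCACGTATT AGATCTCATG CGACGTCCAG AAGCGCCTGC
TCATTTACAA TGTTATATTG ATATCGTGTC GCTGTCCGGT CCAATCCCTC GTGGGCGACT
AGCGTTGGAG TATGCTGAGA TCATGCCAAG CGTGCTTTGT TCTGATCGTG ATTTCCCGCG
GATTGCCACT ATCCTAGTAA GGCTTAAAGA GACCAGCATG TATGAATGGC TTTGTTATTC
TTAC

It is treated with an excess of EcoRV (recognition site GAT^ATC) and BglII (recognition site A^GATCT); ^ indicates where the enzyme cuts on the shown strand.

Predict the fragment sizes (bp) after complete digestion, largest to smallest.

The EcoRV site (GATATC) starts at position 80.
EcoRV cuts after base 3 of each site, so after position 82.
The BglII site (AGATCT) starts at position 31.
BglII cuts after the first base of each site, so after position 31.
Combined cut positions: 31, 82.
Linear molecule, 2 cuts → 3 fragments:
  1–31 → 31 bp
  32–82 → 51 bp
  83–244 → 162 bp
Sorted largest to smallest: 162, 51, 31 bp.

162, 51, 31 bp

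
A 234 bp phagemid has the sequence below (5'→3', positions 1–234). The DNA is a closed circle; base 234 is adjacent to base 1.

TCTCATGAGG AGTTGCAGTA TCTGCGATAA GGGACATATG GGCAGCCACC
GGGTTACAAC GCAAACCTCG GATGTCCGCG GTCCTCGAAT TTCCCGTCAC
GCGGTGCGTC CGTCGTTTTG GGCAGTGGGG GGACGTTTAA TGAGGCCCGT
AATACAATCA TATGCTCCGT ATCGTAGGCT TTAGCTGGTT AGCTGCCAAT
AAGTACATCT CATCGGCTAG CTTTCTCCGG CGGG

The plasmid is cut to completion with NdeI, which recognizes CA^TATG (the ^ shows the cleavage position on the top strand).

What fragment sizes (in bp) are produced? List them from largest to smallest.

NdeI sites (CATATG) start at positions 35, 159.
NdeI cuts after base 2 of each site, so after positions 36, 160.
Circular molecule, 2 cuts → 2 fragments:
  37–160 → 124 bp
  161–234 then 1–36 → 74 + 36 = 110 bp
Sorted largest to smallest: 124, 110 bp.

124, 110 bp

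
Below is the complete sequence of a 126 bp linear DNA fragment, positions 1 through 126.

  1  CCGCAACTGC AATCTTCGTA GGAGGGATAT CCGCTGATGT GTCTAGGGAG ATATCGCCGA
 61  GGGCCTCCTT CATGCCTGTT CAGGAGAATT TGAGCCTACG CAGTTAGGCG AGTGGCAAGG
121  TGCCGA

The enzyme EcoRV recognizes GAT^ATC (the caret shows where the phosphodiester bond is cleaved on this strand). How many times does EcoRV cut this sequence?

2

GATATC occurs starting at positions 26, 50.
EcoRV cuts at 2 sites.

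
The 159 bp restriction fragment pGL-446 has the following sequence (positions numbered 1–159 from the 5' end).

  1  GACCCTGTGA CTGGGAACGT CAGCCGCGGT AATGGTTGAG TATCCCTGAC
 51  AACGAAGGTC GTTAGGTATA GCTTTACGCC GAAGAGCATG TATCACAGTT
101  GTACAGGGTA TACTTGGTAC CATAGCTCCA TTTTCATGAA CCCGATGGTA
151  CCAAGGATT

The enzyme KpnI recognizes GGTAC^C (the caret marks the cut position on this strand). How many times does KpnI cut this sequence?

2

GGTACC occurs starting at positions 116, 147.
KpnI cuts at 2 sites.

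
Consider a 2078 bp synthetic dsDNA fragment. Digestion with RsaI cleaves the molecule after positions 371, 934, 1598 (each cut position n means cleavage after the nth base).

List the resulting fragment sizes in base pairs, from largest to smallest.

Linear molecule, 3 cuts → 4 fragments:
  371 − 0 = 371 bp
  934 − 371 = 563 bp
  1598 − 934 = 664 bp
  2078 − 1598 = 480 bp
Sorted largest to smallest: 664, 563, 480, 371 bp.

664, 563, 480, 371 bp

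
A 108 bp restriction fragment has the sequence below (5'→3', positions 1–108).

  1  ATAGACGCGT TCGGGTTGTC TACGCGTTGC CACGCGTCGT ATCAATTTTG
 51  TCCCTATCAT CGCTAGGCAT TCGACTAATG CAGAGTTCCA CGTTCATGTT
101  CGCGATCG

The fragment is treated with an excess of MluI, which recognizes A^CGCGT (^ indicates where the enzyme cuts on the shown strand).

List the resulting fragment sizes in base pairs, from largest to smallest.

76, 17, 10, 5 bp

MluI sites (ACGCGT) start at positions 5, 22, 32.
MluI cuts after the first base of each site, so after positions 5, 22, 32.
Linear molecule, 3 cuts → 4 fragments:
  1–5 → 5 bp
  6–22 → 17 bp
  23–32 → 10 bp
  33–108 → 76 bp
Sorted largest to smallest: 76, 17, 10, 5 bp.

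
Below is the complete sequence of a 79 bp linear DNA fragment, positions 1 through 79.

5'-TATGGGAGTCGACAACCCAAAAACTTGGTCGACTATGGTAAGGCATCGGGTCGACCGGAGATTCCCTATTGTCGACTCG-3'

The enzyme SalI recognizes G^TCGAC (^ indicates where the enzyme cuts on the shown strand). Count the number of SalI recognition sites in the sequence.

GTCGAC occurs starting at positions 8, 28, 50, 71.
SalI cuts at 4 sites.

4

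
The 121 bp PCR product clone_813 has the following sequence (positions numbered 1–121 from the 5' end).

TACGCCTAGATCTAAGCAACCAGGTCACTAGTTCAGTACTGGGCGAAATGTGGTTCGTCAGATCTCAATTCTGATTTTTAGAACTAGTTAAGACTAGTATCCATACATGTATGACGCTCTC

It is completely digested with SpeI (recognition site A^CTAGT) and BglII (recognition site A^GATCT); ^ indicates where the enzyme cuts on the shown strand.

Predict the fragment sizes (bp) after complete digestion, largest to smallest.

SpeI sites (ACTAGT) start at positions 27, 83, 93.
SpeI cuts after the first base of each site, so after positions 27, 83, 93.
BglII sites (AGATCT) start at positions 8, 60.
BglII cuts after the first base of each site, so after positions 8, 60.
Combined cut positions: 8, 27, 60, 83, 93.
Linear molecule, 5 cuts → 6 fragments:
  1–8 → 8 bp
  9–27 → 19 bp
  28–60 → 33 bp
  61–83 → 23 bp
  84–93 → 10 bp
  94–121 → 28 bp
Sorted largest to smallest: 33, 28, 23, 19, 10, 8 bp.

33, 28, 23, 19, 10, 8 bp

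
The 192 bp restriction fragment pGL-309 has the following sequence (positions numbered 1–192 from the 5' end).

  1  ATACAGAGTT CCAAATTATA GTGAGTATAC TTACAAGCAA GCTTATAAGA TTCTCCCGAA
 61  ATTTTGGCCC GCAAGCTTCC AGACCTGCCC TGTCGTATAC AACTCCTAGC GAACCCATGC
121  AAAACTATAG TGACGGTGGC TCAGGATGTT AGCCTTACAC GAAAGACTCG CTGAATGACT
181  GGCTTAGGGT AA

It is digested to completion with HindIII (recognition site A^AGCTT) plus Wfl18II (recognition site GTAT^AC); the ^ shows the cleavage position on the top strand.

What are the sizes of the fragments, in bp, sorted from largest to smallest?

94, 34, 28, 25, 11 bp

HindIII sites (AAGCTT) start at positions 39, 73.
HindIII cuts after the first base of each site, so after positions 39, 73.
Wfl18II sites (GTATAC) start at positions 25, 95.
Wfl18II cuts after base 4 of each site, so after positions 28, 98.
Combined cut positions: 28, 39, 73, 98.
Linear molecule, 4 cuts → 5 fragments:
  1–28 → 28 bp
  29–39 → 11 bp
  40–73 → 34 bp
  74–98 → 25 bp
  99–192 → 94 bp
Sorted largest to smallest: 94, 34, 28, 25, 11 bp.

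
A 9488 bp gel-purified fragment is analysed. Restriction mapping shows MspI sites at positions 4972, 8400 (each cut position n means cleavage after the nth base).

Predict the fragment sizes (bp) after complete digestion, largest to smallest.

Linear molecule, 2 cuts → 3 fragments:
  4972 − 0 = 4972 bp
  8400 − 4972 = 3428 bp
  9488 − 8400 = 1088 bp
Sorted largest to smallest: 4972, 3428, 1088 bp.

4972, 3428, 1088 bp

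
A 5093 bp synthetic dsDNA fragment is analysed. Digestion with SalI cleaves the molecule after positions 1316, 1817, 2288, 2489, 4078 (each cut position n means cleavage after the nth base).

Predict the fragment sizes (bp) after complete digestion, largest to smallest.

1589, 1316, 1015, 501, 471, 201 bp

Linear molecule, 5 cuts → 6 fragments:
  1316 − 0 = 1316 bp
  1817 − 1316 = 501 bp
  2288 − 1817 = 471 bp
  2489 − 2288 = 201 bp
  4078 − 2489 = 1589 bp
  5093 − 4078 = 1015 bp
Sorted largest to smallest: 1589, 1316, 1015, 501, 471, 201 bp.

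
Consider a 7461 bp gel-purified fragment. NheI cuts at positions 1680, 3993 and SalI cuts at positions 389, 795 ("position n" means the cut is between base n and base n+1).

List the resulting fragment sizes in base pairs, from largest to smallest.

Combined cut positions (sorted): 389, 795, 1680, 3993.
Linear molecule, 4 cuts → 5 fragments:
  389 − 0 = 389 bp
  795 − 389 = 406 bp
  1680 − 795 = 885 bp
  3993 − 1680 = 2313 bp
  7461 − 3993 = 3468 bp
Sorted largest to smallest: 3468, 2313, 885, 406, 389 bp.

3468, 2313, 885, 406, 389 bp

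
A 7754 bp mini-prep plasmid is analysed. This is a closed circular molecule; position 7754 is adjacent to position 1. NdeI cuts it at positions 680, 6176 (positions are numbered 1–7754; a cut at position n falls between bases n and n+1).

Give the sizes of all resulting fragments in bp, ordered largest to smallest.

Circular molecule, 2 cuts → 2 fragments:
  6176 − 680 = 5496 bp
  wrap: 7754 − 6176 + 680 = 2258 bp
Sorted largest to smallest: 5496, 2258 bp.

5496, 2258 bp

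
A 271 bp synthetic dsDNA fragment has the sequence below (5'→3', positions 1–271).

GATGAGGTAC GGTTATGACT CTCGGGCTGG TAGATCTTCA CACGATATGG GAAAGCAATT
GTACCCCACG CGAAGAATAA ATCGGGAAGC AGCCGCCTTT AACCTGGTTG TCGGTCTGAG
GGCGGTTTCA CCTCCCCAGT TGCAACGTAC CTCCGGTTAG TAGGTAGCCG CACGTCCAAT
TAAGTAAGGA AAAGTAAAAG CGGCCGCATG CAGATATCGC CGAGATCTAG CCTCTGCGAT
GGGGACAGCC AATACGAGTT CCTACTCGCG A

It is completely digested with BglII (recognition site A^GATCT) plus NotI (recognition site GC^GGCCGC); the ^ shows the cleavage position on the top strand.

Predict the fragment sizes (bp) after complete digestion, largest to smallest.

BglII sites (AGATCT) start at positions 32, 223.
BglII cuts after the first base of each site, so after positions 32, 223.
The NotI site (GCGGCCGC) starts at position 200.
NotI cuts after base 2 of each site, so after position 201.
Combined cut positions: 32, 201, 223.
Linear molecule, 3 cuts → 4 fragments:
  1–32 → 32 bp
  33–201 → 169 bp
  202–223 → 22 bp
  224–271 → 48 bp
Sorted largest to smallest: 169, 48, 32, 22 bp.

169, 48, 32, 22 bp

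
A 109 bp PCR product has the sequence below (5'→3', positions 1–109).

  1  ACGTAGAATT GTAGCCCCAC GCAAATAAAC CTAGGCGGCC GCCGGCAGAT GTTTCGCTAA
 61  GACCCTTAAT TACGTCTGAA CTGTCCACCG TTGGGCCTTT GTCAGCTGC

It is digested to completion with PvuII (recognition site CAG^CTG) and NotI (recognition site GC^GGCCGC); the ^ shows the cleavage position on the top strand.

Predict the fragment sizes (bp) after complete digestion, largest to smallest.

The PvuII site (CAGCTG) starts at position 103.
PvuII cuts after base 3 of each site, so after position 105.
The NotI site (GCGGCCGC) starts at position 35.
NotI cuts after base 2 of each site, so after position 36.
Combined cut positions: 36, 105.
Linear molecule, 2 cuts → 3 fragments:
  1–36 → 36 bp
  37–105 → 69 bp
  106–109 → 4 bp
Sorted largest to smallest: 69, 36, 4 bp.

69, 36, 4 bp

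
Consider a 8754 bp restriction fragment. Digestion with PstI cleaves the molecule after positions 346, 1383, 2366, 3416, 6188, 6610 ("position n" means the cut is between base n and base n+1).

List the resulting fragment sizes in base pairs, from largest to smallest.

2772, 2144, 1050, 1037, 983, 422, 346 bp

Linear molecule, 6 cuts → 7 fragments:
  346 − 0 = 346 bp
  1383 − 346 = 1037 bp
  2366 − 1383 = 983 bp
  3416 − 2366 = 1050 bp
  6188 − 3416 = 2772 bp
  6610 − 6188 = 422 bp
  8754 − 6610 = 2144 bp
Sorted largest to smallest: 2772, 2144, 1050, 1037, 983, 422, 346 bp.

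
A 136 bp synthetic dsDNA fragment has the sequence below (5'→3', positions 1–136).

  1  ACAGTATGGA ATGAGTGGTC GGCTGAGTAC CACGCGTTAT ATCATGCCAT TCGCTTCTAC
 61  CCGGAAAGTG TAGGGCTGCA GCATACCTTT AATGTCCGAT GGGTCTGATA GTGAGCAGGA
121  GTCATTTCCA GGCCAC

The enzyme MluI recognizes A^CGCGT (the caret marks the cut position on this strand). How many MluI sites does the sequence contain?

ACGCGT occurs starting at position 32.
MluI cuts at 1 site.

1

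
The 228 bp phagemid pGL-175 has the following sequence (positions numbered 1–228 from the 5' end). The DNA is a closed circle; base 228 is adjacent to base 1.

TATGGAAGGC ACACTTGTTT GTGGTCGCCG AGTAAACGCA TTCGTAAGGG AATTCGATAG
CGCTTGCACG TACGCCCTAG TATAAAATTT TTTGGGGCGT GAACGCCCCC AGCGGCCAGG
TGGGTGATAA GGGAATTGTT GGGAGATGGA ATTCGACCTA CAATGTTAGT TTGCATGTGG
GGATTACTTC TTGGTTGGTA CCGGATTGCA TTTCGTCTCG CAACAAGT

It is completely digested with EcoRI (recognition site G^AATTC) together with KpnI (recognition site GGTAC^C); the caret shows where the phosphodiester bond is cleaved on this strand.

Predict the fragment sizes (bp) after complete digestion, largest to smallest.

99, 77, 52 bp

EcoRI sites (GAATTC) start at positions 50, 149.
EcoRI cuts after the first base of each site, so after positions 50, 149.
The KpnI site (GGTACC) starts at position 197.
KpnI cuts after base 5 of each site (before the last base), so after position 201.
Combined cut positions: 50, 149, 201.
Circular molecule, 3 cuts → 3 fragments:
  51–149 → 99 bp
  150–201 → 52 bp
  202–228 then 1–50 → 27 + 50 = 77 bp
Sorted largest to smallest: 99, 77, 52 bp.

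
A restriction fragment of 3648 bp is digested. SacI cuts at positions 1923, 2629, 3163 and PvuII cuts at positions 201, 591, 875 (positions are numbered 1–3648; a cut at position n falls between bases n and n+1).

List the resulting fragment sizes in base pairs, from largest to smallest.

1048, 706, 534, 485, 390, 284, 201 bp

Combined cut positions (sorted): 201, 591, 875, 1923, 2629, 3163.
Linear molecule, 6 cuts → 7 fragments:
  201 − 0 = 201 bp
  591 − 201 = 390 bp
  875 − 591 = 284 bp
  1923 − 875 = 1048 bp
  2629 − 1923 = 706 bp
  3163 − 2629 = 534 bp
  3648 − 3163 = 485 bp
Sorted largest to smallest: 1048, 706, 534, 485, 390, 284, 201 bp.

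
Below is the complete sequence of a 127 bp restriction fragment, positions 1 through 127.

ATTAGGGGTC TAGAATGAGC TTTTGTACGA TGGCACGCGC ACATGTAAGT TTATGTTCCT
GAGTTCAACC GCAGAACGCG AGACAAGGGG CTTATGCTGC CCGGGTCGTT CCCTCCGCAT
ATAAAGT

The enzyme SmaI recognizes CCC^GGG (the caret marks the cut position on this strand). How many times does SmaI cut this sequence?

1

CCCGGG occurs starting at position 100.
SmaI cuts at 1 site.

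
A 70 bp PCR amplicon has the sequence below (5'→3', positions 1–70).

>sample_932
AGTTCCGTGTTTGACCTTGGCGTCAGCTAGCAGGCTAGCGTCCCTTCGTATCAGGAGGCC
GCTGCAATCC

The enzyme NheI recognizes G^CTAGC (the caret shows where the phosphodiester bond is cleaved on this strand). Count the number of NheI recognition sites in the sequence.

2

GCTAGC occurs starting at positions 26, 34.
NheI cuts at 2 sites.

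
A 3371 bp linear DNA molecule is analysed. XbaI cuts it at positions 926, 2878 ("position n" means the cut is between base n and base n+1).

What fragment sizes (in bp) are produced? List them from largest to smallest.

Linear molecule, 2 cuts → 3 fragments:
  926 − 0 = 926 bp
  2878 − 926 = 1952 bp
  3371 − 2878 = 493 bp
Sorted largest to smallest: 1952, 926, 493 bp.

1952, 926, 493 bp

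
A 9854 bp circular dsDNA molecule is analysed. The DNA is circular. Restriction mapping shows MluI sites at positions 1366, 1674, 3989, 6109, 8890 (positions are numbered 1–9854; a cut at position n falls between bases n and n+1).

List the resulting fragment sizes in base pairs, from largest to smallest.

Circular molecule, 5 cuts → 5 fragments:
  1674 − 1366 = 308 bp
  3989 − 1674 = 2315 bp
  6109 − 3989 = 2120 bp
  8890 − 6109 = 2781 bp
  wrap: 9854 − 8890 + 1366 = 2330 bp
Sorted largest to smallest: 2781, 2330, 2315, 2120, 308 bp.

2781, 2330, 2315, 2120, 308 bp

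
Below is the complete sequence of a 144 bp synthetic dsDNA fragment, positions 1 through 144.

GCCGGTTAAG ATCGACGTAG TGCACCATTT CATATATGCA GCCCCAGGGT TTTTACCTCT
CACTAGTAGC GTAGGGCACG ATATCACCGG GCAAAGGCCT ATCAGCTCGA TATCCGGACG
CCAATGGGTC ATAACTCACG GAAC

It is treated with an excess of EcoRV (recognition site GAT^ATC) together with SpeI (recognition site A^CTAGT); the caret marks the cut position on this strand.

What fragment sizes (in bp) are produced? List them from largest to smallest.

62, 33, 29, 20 bp

EcoRV sites (GATATC) start at positions 80, 109.
EcoRV cuts after base 3 of each site, so after positions 82, 111.
The SpeI site (ACTAGT) starts at position 62.
SpeI cuts after the first base of each site, so after position 62.
Combined cut positions: 62, 82, 111.
Linear molecule, 3 cuts → 4 fragments:
  1–62 → 62 bp
  63–82 → 20 bp
  83–111 → 29 bp
  112–144 → 33 bp
Sorted largest to smallest: 62, 33, 29, 20 bp.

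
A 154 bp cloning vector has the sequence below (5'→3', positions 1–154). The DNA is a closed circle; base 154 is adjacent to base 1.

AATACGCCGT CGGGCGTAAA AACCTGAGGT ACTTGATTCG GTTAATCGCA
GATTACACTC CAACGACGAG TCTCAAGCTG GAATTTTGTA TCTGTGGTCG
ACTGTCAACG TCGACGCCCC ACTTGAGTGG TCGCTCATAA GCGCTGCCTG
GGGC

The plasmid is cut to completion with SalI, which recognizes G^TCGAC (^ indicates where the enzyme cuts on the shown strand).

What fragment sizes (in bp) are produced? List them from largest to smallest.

141, 13 bp

SalI sites (GTCGAC) start at positions 97, 110.
SalI cuts after the first base of each site, so after positions 97, 110.
Circular molecule, 2 cuts → 2 fragments:
  98–110 → 13 bp
  111–154 then 1–97 → 44 + 97 = 141 bp
Sorted largest to smallest: 141, 13 bp.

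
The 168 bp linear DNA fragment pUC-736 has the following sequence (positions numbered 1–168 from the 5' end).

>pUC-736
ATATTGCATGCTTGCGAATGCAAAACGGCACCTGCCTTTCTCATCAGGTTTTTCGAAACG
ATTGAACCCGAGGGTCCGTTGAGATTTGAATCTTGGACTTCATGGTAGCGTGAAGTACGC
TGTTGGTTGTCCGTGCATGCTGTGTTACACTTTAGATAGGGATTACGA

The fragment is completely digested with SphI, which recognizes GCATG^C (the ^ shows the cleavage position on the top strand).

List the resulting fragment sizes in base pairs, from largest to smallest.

129, 29, 10 bp

SphI sites (GCATGC) start at positions 6, 135.
SphI cuts after base 5 of each site (before the last base), so after positions 10, 139.
Linear molecule, 2 cuts → 3 fragments:
  1–10 → 10 bp
  11–139 → 129 bp
  140–168 → 29 bp
Sorted largest to smallest: 129, 29, 10 bp.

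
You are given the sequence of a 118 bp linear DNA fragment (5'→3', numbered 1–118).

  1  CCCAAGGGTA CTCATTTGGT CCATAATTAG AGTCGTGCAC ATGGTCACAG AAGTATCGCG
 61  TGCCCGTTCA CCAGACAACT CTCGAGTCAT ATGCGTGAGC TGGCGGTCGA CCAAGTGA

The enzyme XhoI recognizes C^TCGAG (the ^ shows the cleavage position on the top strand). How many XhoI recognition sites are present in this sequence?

1

CTCGAG occurs starting at position 81.
XhoI cuts at 1 site.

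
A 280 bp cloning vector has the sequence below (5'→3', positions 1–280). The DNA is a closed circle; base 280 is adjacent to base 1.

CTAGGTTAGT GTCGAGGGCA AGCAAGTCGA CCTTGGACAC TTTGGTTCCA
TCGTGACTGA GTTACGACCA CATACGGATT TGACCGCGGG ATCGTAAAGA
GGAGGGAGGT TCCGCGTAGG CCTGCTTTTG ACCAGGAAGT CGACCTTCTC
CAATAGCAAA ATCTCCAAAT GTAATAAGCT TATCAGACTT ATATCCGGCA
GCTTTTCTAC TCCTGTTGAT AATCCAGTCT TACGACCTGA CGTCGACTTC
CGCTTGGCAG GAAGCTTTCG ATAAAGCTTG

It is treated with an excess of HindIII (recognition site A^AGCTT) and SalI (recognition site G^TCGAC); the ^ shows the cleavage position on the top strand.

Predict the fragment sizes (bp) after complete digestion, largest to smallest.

113, 66, 37, 32, 20, 12 bp

HindIII sites (AAGCTT) start at positions 176, 262, 274.
HindIII cuts after the first base of each site, so after positions 176, 262, 274.
SalI sites (GTCGAC) start at positions 26, 139, 242.
SalI cuts after the first base of each site, so after positions 26, 139, 242.
Combined cut positions: 26, 139, 176, 242, 262, 274.
Circular molecule, 6 cuts → 6 fragments:
  27–139 → 113 bp
  140–176 → 37 bp
  177–242 → 66 bp
  243–262 → 20 bp
  263–274 → 12 bp
  275–280 then 1–26 → 6 + 26 = 32 bp
Sorted largest to smallest: 113, 66, 37, 32, 20, 12 bp.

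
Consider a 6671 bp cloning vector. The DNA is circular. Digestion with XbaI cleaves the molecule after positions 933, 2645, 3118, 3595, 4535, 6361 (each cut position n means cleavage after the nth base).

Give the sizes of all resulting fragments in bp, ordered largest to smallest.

1826, 1712, 1243, 940, 477, 473 bp

Circular molecule, 6 cuts → 6 fragments:
  2645 − 933 = 1712 bp
  3118 − 2645 = 473 bp
  3595 − 3118 = 477 bp
  4535 − 3595 = 940 bp
  6361 − 4535 = 1826 bp
  wrap: 6671 − 6361 + 933 = 1243 bp
Sorted largest to smallest: 1826, 1712, 1243, 940, 477, 473 bp.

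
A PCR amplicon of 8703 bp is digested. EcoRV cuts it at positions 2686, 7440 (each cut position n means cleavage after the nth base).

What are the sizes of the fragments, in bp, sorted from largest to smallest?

4754, 2686, 1263 bp

Linear molecule, 2 cuts → 3 fragments:
  2686 − 0 = 2686 bp
  7440 − 2686 = 4754 bp
  8703 − 7440 = 1263 bp
Sorted largest to smallest: 4754, 2686, 1263 bp.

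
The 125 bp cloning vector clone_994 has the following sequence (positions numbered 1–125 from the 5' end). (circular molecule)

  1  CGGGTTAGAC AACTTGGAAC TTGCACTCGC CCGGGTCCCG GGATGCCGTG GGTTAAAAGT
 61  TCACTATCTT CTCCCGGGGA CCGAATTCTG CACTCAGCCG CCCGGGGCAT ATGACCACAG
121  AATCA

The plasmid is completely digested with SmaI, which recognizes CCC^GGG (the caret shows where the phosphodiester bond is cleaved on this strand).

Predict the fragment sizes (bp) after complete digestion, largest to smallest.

SmaI sites (CCCGGG) start at positions 30, 37, 73, 101.
SmaI cuts after base 3 of each site, so after positions 32, 39, 75, 103.
Circular molecule, 4 cuts → 4 fragments:
  33–39 → 7 bp
  40–75 → 36 bp
  76–103 → 28 bp
  104–125 then 1–32 → 22 + 32 = 54 bp
Sorted largest to smallest: 54, 36, 28, 7 bp.

54, 36, 28, 7 bp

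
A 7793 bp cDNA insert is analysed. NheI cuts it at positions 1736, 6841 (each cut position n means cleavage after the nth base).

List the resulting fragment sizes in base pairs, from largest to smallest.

Linear molecule, 2 cuts → 3 fragments:
  1736 − 0 = 1736 bp
  6841 − 1736 = 5105 bp
  7793 − 6841 = 952 bp
Sorted largest to smallest: 5105, 1736, 952 bp.

5105, 1736, 952 bp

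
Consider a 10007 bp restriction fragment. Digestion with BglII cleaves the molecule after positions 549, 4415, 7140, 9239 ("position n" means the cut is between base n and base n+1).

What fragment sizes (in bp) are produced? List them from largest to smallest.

Linear molecule, 4 cuts → 5 fragments:
  549 − 0 = 549 bp
  4415 − 549 = 3866 bp
  7140 − 4415 = 2725 bp
  9239 − 7140 = 2099 bp
  10007 − 9239 = 768 bp
Sorted largest to smallest: 3866, 2725, 2099, 768, 549 bp.

3866, 2725, 2099, 768, 549 bp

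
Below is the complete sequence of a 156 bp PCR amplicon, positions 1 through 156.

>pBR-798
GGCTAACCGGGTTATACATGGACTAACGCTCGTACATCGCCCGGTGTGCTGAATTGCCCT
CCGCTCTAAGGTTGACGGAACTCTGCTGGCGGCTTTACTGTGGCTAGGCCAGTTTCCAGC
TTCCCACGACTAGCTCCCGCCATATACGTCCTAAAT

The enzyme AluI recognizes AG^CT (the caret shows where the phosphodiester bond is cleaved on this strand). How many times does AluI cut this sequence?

AGCT occurs starting at positions 118, 132.
AluI cuts at 2 sites.

2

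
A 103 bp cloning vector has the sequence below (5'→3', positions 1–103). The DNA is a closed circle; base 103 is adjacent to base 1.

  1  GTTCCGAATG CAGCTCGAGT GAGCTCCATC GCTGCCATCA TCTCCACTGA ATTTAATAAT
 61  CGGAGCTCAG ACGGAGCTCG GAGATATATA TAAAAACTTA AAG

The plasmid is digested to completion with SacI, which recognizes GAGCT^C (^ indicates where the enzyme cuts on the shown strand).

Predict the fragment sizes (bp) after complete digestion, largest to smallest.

50, 42, 11 bp

SacI sites (GAGCTC) start at positions 21, 63, 74.
SacI cuts after base 5 of each site (before the last base), so after positions 25, 67, 78.
Circular molecule, 3 cuts → 3 fragments:
  26–67 → 42 bp
  68–78 → 11 bp
  79–103 then 1–25 → 25 + 25 = 50 bp
Sorted largest to smallest: 50, 42, 11 bp.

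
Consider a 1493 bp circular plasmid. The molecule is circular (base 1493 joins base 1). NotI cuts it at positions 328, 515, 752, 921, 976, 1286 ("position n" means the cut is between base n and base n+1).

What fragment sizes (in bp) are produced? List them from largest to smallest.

Circular molecule, 6 cuts → 6 fragments:
  515 − 328 = 187 bp
  752 − 515 = 237 bp
  921 − 752 = 169 bp
  976 − 921 = 55 bp
  1286 − 976 = 310 bp
  wrap: 1493 − 1286 + 328 = 535 bp
Sorted largest to smallest: 535, 310, 237, 187, 169, 55 bp.

535, 310, 237, 187, 169, 55 bp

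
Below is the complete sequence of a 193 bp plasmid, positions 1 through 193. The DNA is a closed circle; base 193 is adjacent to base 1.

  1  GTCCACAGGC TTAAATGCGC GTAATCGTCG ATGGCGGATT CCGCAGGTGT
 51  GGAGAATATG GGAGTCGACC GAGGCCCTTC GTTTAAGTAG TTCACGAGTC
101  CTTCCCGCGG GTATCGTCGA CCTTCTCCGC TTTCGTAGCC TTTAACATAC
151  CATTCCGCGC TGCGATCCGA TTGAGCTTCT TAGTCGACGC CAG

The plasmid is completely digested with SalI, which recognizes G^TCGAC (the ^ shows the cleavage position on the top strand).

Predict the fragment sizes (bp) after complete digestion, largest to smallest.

SalI sites (GTCGAC) start at positions 64, 116, 183.
SalI cuts after the first base of each site, so after positions 64, 116, 183.
Circular molecule, 3 cuts → 3 fragments:
  65–116 → 52 bp
  117–183 → 67 bp
  184–193 then 1–64 → 10 + 64 = 74 bp
Sorted largest to smallest: 74, 67, 52 bp.

74, 67, 52 bp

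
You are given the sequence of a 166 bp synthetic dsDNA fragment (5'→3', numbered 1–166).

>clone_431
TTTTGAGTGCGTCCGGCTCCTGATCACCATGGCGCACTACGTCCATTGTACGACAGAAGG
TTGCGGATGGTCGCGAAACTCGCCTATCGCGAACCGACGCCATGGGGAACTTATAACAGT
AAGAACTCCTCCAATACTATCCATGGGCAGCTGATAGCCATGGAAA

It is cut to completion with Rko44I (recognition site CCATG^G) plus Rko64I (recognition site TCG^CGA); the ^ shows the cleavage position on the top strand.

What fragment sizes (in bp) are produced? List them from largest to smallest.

Rko44I sites (CCATGG) start at positions 27, 100, 141, 158.
Rko44I cuts after base 5 of each site (before the last base), so after positions 31, 104, 145, 162.
Rko64I sites (TCGCGA) start at positions 71, 87.
Rko64I cuts after base 3 of each site, so after positions 73, 89.
Combined cut positions: 31, 73, 89, 104, 145, 162.
Linear molecule, 6 cuts → 7 fragments:
  1–31 → 31 bp
  32–73 → 42 bp
  74–89 → 16 bp
  90–104 → 15 bp
  105–145 → 41 bp
  146–162 → 17 bp
  163–166 → 4 bp
Sorted largest to smallest: 42, 41, 31, 17, 16, 15, 4 bp.

42, 41, 31, 17, 16, 15, 4 bp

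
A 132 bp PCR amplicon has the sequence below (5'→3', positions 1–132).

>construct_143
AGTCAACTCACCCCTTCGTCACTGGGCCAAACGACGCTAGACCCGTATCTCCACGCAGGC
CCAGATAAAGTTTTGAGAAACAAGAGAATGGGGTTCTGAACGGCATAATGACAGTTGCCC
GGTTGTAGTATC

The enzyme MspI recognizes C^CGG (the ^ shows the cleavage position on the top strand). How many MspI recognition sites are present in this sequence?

1

CCGG occurs starting at position 119.
MspI cuts at 1 site.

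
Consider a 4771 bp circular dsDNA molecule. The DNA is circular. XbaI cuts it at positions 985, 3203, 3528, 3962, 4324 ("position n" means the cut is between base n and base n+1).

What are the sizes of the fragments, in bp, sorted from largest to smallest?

2218, 1432, 434, 362, 325 bp

Circular molecule, 5 cuts → 5 fragments:
  3203 − 985 = 2218 bp
  3528 − 3203 = 325 bp
  3962 − 3528 = 434 bp
  4324 − 3962 = 362 bp
  wrap: 4771 − 4324 + 985 = 1432 bp
Sorted largest to smallest: 2218, 1432, 434, 362, 325 bp.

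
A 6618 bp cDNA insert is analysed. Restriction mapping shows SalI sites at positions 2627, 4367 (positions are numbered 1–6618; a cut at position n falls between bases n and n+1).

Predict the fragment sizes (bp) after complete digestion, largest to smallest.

Linear molecule, 2 cuts → 3 fragments:
  2627 − 0 = 2627 bp
  4367 − 2627 = 1740 bp
  6618 − 4367 = 2251 bp
Sorted largest to smallest: 2627, 2251, 1740 bp.

2627, 2251, 1740 bp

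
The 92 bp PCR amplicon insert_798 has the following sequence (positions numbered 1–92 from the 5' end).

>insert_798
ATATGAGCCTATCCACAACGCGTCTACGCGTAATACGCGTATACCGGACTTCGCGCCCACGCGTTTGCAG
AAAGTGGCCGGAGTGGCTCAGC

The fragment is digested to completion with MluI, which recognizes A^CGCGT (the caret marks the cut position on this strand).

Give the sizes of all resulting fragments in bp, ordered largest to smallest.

MluI sites (ACGCGT) start at positions 18, 26, 35, 59.
MluI cuts after the first base of each site, so after positions 18, 26, 35, 59.
Linear molecule, 4 cuts → 5 fragments:
  1–18 → 18 bp
  19–26 → 8 bp
  27–35 → 9 bp
  36–59 → 24 bp
  60–92 → 33 bp
Sorted largest to smallest: 33, 24, 18, 9, 8 bp.

33, 24, 18, 9, 8 bp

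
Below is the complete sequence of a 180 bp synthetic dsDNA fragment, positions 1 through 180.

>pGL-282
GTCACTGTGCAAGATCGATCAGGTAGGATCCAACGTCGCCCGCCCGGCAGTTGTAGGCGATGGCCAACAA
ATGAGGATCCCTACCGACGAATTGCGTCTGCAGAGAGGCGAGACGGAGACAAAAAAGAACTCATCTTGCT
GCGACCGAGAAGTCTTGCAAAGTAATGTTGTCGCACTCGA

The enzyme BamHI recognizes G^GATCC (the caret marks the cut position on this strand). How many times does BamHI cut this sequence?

GGATCC occurs starting at positions 26, 75.
BamHI cuts at 2 sites.

2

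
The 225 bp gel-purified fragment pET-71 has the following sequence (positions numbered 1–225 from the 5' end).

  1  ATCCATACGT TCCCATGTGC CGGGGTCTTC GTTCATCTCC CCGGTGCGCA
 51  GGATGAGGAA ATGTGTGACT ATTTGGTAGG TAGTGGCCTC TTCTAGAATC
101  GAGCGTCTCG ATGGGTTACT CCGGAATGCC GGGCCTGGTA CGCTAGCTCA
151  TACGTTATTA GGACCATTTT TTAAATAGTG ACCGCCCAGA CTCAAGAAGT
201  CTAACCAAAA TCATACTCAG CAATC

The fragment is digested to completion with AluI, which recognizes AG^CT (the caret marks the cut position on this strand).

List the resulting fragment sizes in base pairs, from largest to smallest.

146, 79 bp

The AluI site (AGCT) starts at position 145.
AluI cuts after base 2 of each site, so after position 146.
Linear molecule, 1 cut → 2 fragments:
  1–146 → 146 bp
  147–225 → 79 bp
Sorted largest to smallest: 146, 79 bp.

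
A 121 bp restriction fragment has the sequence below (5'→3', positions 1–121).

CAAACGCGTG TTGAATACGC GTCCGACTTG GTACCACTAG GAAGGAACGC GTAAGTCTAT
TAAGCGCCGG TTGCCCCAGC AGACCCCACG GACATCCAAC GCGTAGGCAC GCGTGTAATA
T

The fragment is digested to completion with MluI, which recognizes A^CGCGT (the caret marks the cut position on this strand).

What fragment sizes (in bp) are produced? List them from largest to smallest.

52, 30, 13, 12, 10, 4 bp

MluI sites (ACGCGT) start at positions 4, 17, 47, 99, 109.
MluI cuts after the first base of each site, so after positions 4, 17, 47, 99, 109.
Linear molecule, 5 cuts → 6 fragments:
  1–4 → 4 bp
  5–17 → 13 bp
  18–47 → 30 bp
  48–99 → 52 bp
  100–109 → 10 bp
  110–121 → 12 bp
Sorted largest to smallest: 52, 30, 13, 12, 10, 4 bp.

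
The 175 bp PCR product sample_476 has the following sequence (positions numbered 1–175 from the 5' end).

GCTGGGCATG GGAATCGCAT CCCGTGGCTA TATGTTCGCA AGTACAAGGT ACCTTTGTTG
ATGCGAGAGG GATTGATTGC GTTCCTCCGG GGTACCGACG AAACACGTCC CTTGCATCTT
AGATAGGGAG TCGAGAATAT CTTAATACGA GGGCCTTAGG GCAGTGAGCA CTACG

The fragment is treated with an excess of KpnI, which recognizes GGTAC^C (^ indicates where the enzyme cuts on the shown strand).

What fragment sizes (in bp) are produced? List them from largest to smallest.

80, 52, 43 bp

KpnI sites (GGTACC) start at positions 48, 91.
KpnI cuts after base 5 of each site (before the last base), so after positions 52, 95.
Linear molecule, 2 cuts → 3 fragments:
  1–52 → 52 bp
  53–95 → 43 bp
  96–175 → 80 bp
Sorted largest to smallest: 80, 52, 43 bp.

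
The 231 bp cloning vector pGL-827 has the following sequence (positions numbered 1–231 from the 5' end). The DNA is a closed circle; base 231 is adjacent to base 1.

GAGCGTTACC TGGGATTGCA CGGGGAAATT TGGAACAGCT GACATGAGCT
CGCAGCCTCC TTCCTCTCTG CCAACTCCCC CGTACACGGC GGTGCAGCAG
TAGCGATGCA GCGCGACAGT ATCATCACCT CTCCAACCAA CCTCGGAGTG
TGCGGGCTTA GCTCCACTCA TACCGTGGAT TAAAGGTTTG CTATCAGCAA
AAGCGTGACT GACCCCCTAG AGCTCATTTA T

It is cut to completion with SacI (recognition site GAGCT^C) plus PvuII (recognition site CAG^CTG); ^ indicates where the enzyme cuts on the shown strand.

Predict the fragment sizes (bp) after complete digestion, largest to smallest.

SacI sites (GAGCTC) start at positions 46, 220.
SacI cuts after base 5 of each site (before the last base), so after positions 50, 224.
The PvuII site (CAGCTG) starts at position 36.
PvuII cuts after base 3 of each site, so after position 38.
Combined cut positions: 38, 50, 224.
Circular molecule, 3 cuts → 3 fragments:
  39–50 → 12 bp
  51–224 → 174 bp
  225–231 then 1–38 → 7 + 38 = 45 bp
Sorted largest to smallest: 174, 45, 12 bp.

174, 45, 12 bp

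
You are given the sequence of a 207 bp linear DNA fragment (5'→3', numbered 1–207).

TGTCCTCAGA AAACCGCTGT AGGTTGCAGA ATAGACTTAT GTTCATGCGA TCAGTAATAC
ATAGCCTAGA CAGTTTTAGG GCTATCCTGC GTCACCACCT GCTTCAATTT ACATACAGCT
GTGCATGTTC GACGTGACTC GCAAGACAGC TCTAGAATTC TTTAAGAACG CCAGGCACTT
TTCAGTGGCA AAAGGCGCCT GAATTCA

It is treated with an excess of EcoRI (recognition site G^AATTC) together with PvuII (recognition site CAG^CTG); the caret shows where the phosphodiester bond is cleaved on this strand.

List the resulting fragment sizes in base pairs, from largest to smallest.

118, 46, 37, 6 bp

EcoRI sites (GAATTC) start at positions 155, 201.
EcoRI cuts after the first base of each site, so after positions 155, 201.
The PvuII site (CAGCTG) starts at position 116.
PvuII cuts after base 3 of each site, so after position 118.
Combined cut positions: 118, 155, 201.
Linear molecule, 3 cuts → 4 fragments:
  1–118 → 118 bp
  119–155 → 37 bp
  156–201 → 46 bp
  202–207 → 6 bp
Sorted largest to smallest: 118, 46, 37, 6 bp.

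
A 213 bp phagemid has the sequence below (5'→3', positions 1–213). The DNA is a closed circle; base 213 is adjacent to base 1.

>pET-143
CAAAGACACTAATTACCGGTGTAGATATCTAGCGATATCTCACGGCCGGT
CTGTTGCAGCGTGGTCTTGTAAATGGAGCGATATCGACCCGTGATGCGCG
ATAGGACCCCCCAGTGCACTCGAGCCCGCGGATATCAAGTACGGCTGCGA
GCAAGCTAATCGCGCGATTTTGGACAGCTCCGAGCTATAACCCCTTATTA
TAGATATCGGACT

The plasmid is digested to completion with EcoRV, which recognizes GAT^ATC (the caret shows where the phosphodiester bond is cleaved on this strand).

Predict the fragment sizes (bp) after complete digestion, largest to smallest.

72, 51, 46, 34, 10 bp

EcoRV sites (GATATC) start at positions 24, 34, 80, 131, 203.
EcoRV cuts after base 3 of each site, so after positions 26, 36, 82, 133, 205.
Circular molecule, 5 cuts → 5 fragments:
  27–36 → 10 bp
  37–82 → 46 bp
  83–133 → 51 bp
  134–205 → 72 bp
  206–213 then 1–26 → 8 + 26 = 34 bp
Sorted largest to smallest: 72, 51, 46, 34, 10 bp.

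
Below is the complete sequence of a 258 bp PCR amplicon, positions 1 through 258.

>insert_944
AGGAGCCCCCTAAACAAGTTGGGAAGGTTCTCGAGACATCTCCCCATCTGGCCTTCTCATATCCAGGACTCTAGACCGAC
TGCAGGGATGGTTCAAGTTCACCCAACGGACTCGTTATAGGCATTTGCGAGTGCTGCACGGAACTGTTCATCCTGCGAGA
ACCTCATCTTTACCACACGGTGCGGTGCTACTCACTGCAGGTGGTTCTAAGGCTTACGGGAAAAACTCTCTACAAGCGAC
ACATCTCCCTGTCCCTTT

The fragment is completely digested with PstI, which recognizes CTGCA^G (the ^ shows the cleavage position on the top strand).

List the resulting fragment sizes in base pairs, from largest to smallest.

115, 84, 59 bp

PstI sites (CTGCAG) start at positions 80, 195.
PstI cuts after base 5 of each site (before the last base), so after positions 84, 199.
Linear molecule, 2 cuts → 3 fragments:
  1–84 → 84 bp
  85–199 → 115 bp
  200–258 → 59 bp
Sorted largest to smallest: 115, 84, 59 bp.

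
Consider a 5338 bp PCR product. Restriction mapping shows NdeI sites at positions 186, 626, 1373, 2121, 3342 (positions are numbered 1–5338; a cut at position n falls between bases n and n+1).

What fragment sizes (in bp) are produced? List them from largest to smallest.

1996, 1221, 748, 747, 440, 186 bp

Linear molecule, 5 cuts → 6 fragments:
  186 − 0 = 186 bp
  626 − 186 = 440 bp
  1373 − 626 = 747 bp
  2121 − 1373 = 748 bp
  3342 − 2121 = 1221 bp
  5338 − 3342 = 1996 bp
Sorted largest to smallest: 1996, 1221, 748, 747, 440, 186 bp.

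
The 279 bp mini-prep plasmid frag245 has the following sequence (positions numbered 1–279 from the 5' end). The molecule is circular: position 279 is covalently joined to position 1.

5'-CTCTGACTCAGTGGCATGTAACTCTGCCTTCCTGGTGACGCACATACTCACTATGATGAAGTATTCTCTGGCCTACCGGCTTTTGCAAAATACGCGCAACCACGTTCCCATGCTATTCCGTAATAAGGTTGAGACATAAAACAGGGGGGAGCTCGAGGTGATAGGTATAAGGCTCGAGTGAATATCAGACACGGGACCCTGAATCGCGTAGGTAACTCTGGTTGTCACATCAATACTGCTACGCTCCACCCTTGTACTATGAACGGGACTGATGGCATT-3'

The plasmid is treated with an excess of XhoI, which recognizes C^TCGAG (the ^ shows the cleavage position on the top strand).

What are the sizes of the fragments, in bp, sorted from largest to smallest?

258, 21 bp

XhoI sites (CTCGAG) start at positions 152, 173.
XhoI cuts after the first base of each site, so after positions 152, 173.
Circular molecule, 2 cuts → 2 fragments:
  153–173 → 21 bp
  174–279 then 1–152 → 106 + 152 = 258 bp
Sorted largest to smallest: 258, 21 bp.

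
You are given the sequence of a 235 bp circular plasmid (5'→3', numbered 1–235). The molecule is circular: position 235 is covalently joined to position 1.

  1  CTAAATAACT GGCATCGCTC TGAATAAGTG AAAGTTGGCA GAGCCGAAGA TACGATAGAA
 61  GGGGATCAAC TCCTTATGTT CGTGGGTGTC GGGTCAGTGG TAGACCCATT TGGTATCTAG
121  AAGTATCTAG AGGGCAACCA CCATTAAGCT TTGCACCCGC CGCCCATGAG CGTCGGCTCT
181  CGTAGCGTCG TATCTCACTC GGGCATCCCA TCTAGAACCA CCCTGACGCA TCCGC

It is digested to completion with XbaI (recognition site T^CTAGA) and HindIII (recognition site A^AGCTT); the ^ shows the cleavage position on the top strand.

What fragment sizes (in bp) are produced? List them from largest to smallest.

XbaI sites (TCTAGA) start at positions 116, 126, 211.
XbaI cuts after the first base of each site, so after positions 116, 126, 211.
The HindIII site (AAGCTT) starts at position 146.
HindIII cuts after the first base of each site, so after position 146.
Combined cut positions: 116, 126, 146, 211.
Circular molecule, 4 cuts → 4 fragments:
  117–126 → 10 bp
  127–146 → 20 bp
  147–211 → 65 bp
  212–235 then 1–116 → 24 + 116 = 140 bp
Sorted largest to smallest: 140, 65, 20, 10 bp.

140, 65, 20, 10 bp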